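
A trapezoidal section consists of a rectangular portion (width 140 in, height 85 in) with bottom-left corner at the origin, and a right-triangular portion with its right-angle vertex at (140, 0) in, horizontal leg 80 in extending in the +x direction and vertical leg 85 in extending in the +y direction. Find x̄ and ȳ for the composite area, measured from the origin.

Part | A | x̄ᵢ | ȳᵢ | A·x̄ᵢ | A·ȳᵢ
rectangular portion | 11900.00 | 70.00 | 42.50 | 833000.00 | 505750.00
triangular portion | 3400.00 | 166.67 | 28.33 | 566666.67 | 96333.33
Σ | 15300.00 |  |  | 1399666.67 | 602083.33
x̄ = 1399666.67 / 15300.00 = 91.48 in
ȳ = 602083.33 / 15300.00 = 39.35 in

x̄ = 91.48 in, ȳ = 39.35 in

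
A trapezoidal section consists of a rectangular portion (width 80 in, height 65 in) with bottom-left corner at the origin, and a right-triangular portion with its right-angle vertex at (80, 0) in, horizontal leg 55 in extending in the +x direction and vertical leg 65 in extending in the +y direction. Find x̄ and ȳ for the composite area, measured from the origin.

x̄ = 54.92 in, ȳ = 29.73 in

rectangular portion: A = 80 × 65 = 5200.00, centroid at (40.00, 32.50).
triangular portion: A = ½·55·65 = 1787.50, centroid at (98.33, 21.67).
ΣA = 6987.50 in², ΣAx̄ = 383770.83 in³, ΣAȳ = 207729.17 in³.
x̄ = 383770.83/6987.50 = 54.92 in; ȳ = 207729.17/6987.50 = 29.73 in.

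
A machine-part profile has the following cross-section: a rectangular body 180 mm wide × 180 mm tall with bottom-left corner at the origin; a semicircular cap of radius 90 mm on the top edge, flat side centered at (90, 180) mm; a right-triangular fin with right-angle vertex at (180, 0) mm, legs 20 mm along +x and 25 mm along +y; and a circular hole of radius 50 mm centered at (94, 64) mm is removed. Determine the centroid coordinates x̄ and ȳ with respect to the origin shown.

Part | A | x̄ᵢ | ȳᵢ | A·x̄ᵢ | A·ȳᵢ
rectangular body | 32400.00 | 90.00 | 90.00 | 2916000.00 | 2916000.00
semicircular top | 12723.45 | 90.00 | 218.20 | 1145110.52 | 2776221.04
triangular fin | 250.00 | 186.67 | 8.33 | 46666.67 | 2083.33
hole | -7853.98 | 94.00 | 64.00 | -738274.27 | -502654.82
Σ | 37519.47 |  |  | 3369502.92 | 5191649.55
x̄ = 3369502.92 / 37519.47 = 89.81 mm
ȳ = 5191649.55 / 37519.47 = 138.37 mm

x̄ = 89.81 mm, ȳ = 138.37 mm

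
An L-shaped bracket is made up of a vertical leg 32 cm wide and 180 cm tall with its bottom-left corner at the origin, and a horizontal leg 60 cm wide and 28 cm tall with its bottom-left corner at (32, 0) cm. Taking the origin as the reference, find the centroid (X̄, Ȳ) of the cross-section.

X̄ = 26.39 cm, Ȳ = 72.84 cm

vertical leg: A = 32 × 180 = 5760.00, centroid at (16.00, 90.00).
horizontal leg: A = 60 × 28 = 1680.00, centroid at (62.00, 14.00).
ΣA = 7440.00 cm², ΣAX̄ = 196320.00 cm³, ΣAȲ = 541920.00 cm³.
X̄ = 196320.00/7440.00 = 26.39 cm; Ȳ = 541920.00/7440.00 = 72.84 cm.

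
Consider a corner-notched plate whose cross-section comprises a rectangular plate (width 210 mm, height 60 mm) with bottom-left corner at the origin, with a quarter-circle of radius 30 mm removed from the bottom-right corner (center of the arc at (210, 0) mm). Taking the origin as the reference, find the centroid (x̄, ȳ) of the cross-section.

Part | A | x̄ᵢ | ȳᵢ | A·x̄ᵢ | A·ȳᵢ
plate | 12600.00 | 105.00 | 30.00 | 1323000.00 | 378000.00
removed quarter-circle | -706.86 | 197.27 | 12.73 | -139440.25 | -9000.00
Σ | 11893.14 |  |  | 1183559.75 | 369000.00
x̄ = 1183559.75 / 11893.14 = 99.52 mm
ȳ = 369000.00 / 11893.14 = 31.03 mm

x̄ = 99.52 mm, ȳ = 31.03 mm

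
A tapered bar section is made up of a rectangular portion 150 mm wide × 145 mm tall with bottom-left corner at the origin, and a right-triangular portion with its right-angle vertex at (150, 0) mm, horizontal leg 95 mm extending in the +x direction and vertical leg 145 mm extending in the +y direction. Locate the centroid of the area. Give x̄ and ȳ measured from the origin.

rectangular portion: A = 150 × 145 = 21750.00, centroid at (75.00, 72.50).
triangular portion: A = ½·95·145 = 6887.50, centroid at (181.67, 48.33).
ΣA = 28637.50 mm²
ΣAx̄ = (21750.00)(75.00) + (6887.50)(181.67) = 2882479.17 mm³
ΣAȳ = (21750.00)(72.50) + (6887.50)(48.33) = 1909770.83 mm³
x̄ = 2882479.17 / 28637.50 = 100.65 mm
ȳ = 1909770.83 / 28637.50 = 66.69 mm

x̄ = 100.65 mm, ȳ = 66.69 mm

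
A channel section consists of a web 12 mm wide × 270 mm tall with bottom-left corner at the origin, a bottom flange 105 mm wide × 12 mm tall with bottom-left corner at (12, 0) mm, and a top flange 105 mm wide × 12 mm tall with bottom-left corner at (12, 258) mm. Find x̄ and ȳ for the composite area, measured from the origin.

x̄ = 31.59 mm, ȳ = 135.00 mm

web: A = 12 × 270 = 3240.00, centroid at (6.00, 135.00).
bottom flange: A = 105 × 12 = 1260.00, centroid at (64.50, 6.00).
top flange: A = 105 × 12 = 1260.00, centroid at (64.50, 264.00).
ΣA = 5760.00 mm², ΣAx̄ = 181980.00 mm³, ΣAȳ = 777600.00 mm³.
x̄ = 181980.00/5760.00 = 31.59 mm; ȳ = 777600.00/5760.00 = 135.00 mm.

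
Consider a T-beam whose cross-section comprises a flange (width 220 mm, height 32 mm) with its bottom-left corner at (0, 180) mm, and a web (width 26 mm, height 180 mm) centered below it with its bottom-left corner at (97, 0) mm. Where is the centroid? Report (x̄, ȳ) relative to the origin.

web: A = 26 × 180 = 4680.00, centroid at (110.00, 90.00).
flange: A = 220 × 32 = 7040.00, centroid at (110.00, 196.00).
ΣA = 11720.00 mm², ΣAx̄ = 1289200.00 mm³, ΣAȳ = 1801040.00 mm³.
x̄ = 1289200.00/11720.00 = 110.00 mm; ȳ = 1801040.00/11720.00 = 153.67 mm.

x̄ = 110.00 mm, ȳ = 153.67 mm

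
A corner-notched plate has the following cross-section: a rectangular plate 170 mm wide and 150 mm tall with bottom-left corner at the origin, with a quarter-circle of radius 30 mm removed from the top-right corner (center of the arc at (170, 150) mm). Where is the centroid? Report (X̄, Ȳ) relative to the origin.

plate: A = 170 × 150 = 25500.00, centroid at (85.00, 75.00).
removed quarter-circle: A = −¼π·30² = -706.86, centroid at (157.27, 137.27).
ΣA = 24793.14 mm², ΣAX̄ = 2056334.08 mm³, ΣAȲ = 1815471.25 mm³.
X̄ = 2056334.08/24793.14 = 82.94 mm; Ȳ = 1815471.25/24793.14 = 73.22 mm.

X̄ = 82.94 mm, Ȳ = 73.22 mm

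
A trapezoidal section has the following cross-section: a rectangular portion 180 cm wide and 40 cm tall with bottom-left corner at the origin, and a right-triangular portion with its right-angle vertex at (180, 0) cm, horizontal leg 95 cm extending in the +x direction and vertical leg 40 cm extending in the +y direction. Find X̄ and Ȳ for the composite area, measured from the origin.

X̄ = 115.40 cm, Ȳ = 18.61 cm

rectangular portion: A = 180 × 40 = 7200.00, centroid at (90.00, 20.00).
triangular portion: A = ½·95·40 = 1900.00, centroid at (211.67, 13.33).
ΣA = 9100.00 cm²
ΣAX̄ = (7200.00)(90.00) + (1900.00)(211.67) = 1050166.67 cm³
ΣAȲ = (7200.00)(20.00) + (1900.00)(13.33) = 169333.33 cm³
X̄ = 1050166.67 / 9100.00 = 115.40 cm
Ȳ = 169333.33 / 9100.00 = 18.61 cm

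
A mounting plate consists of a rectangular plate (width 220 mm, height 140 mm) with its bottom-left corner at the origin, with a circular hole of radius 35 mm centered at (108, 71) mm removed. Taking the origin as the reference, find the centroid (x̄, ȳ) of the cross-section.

x̄ = 110.29 mm, ȳ = 69.86 mm

Part | A | x̄ᵢ | ȳᵢ | A·x̄ᵢ | A·ȳᵢ
plate | 30800.00 | 110.00 | 70.00 | 3388000.00 | 2156000.00
hole | -3848.45 | 108.00 | 71.00 | -415632.71 | -273240.02
Σ | 26951.55 |  |  | 2972367.29 | 1882759.98
x̄ = 2972367.29 / 26951.55 = 110.29 mm
ȳ = 1882759.98 / 26951.55 = 69.86 mm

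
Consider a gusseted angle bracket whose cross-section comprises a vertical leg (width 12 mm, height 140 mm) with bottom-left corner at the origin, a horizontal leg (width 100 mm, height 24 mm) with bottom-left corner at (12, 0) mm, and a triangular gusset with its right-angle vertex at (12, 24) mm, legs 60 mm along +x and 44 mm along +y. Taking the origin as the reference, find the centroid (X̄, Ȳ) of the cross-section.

X̄ = 37.24 mm, Ȳ = 36.56 mm

vertical leg: A = 12 × 140 = 1680.00, centroid at (6.00, 70.00).
horizontal leg: A = 100 × 24 = 2400.00, centroid at (62.00, 12.00).
gusset: A = ½·60·44 = 1320.00, centroid at (32.00, 38.67).
ΣA = 5400.00 mm²
ΣAX̄ = (1680.00)(6.00) + (2400.00)(62.00) + (1320.00)(32.00) = 201120.00 mm³
ΣAȲ = (1680.00)(70.00) + (2400.00)(12.00) + (1320.00)(38.67) = 197440.00 mm³
X̄ = 201120.00 / 5400.00 = 37.24 mm
Ȳ = 197440.00 / 5400.00 = 36.56 mm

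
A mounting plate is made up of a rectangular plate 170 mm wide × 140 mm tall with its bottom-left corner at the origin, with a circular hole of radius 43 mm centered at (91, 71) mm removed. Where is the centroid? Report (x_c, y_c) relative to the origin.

x_c = 83.06 mm, y_c = 69.68 mm

Part | A | x̄ᵢ | ȳᵢ | A·x̄ᵢ | A·ȳᵢ
plate | 23800.00 | 85.00 | 70.00 | 2023000.00 | 1666000.00
hole | -5808.80 | 91.00 | 71.00 | -528601.24 | -412425.14
Σ | 17991.20 |  |  | 1494398.76 | 1253574.86
x_c = 1494398.76 / 17991.20 = 83.06 mm
y_c = 1253574.86 / 17991.20 = 69.68 mm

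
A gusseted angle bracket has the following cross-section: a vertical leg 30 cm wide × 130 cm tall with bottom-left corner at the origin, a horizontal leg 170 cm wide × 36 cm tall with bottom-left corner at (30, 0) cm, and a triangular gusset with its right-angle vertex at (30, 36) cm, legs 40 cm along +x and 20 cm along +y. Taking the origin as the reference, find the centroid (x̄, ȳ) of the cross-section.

vertical leg: A = 30 × 130 = 3900.00, centroid at (15.00, 65.00).
horizontal leg: A = 170 × 36 = 6120.00, centroid at (115.00, 18.00).
gusset: A = ½·40·20 = 400.00, centroid at (43.33, 42.67).
ΣA = 10420.00 cm²
ΣAx̄ = (3900.00)(15.00) + (6120.00)(115.00) + (400.00)(43.33) = 779633.33 cm³
ΣAȳ = (3900.00)(65.00) + (6120.00)(18.00) + (400.00)(42.67) = 380726.67 cm³
x̄ = 779633.33 / 10420.00 = 74.82 cm
ȳ = 380726.67 / 10420.00 = 36.54 cm

x̄ = 74.82 cm, ȳ = 36.54 cm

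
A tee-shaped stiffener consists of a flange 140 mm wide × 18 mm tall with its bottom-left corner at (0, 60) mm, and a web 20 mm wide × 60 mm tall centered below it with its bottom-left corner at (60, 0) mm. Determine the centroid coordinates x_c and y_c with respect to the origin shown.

x_c = 70.00 mm, y_c = 56.42 mm

Part | A | x̄ᵢ | ȳᵢ | A·x̄ᵢ | A·ȳᵢ
web | 1200.00 | 70.00 | 30.00 | 84000.00 | 36000.00
flange | 2520.00 | 70.00 | 69.00 | 176400.00 | 173880.00
Σ | 3720.00 |  |  | 260400.00 | 209880.00
x_c = 260400.00 / 3720.00 = 70.00 mm
y_c = 209880.00 / 3720.00 = 56.42 mm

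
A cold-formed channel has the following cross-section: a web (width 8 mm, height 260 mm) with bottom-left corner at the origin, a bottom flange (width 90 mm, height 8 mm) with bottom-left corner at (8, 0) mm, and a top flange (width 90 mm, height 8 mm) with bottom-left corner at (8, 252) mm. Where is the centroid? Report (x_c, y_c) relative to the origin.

x_c = 24.05 mm, y_c = 130.00 mm

web: A = 8 × 260 = 2080.00, centroid at (4.00, 130.00).
bottom flange: A = 90 × 8 = 720.00, centroid at (53.00, 4.00).
top flange: A = 90 × 8 = 720.00, centroid at (53.00, 256.00).
ΣA = 3520.00 mm²
ΣAx_c = (2080.00)(4.00) + (720.00)(53.00) + (720.00)(53.00) = 84640.00 mm³
ΣAy_c = (2080.00)(130.00) + (720.00)(4.00) + (720.00)(256.00) = 457600.00 mm³
x_c = 84640.00 / 3520.00 = 24.05 mm
y_c = 457600.00 / 3520.00 = 130.00 mm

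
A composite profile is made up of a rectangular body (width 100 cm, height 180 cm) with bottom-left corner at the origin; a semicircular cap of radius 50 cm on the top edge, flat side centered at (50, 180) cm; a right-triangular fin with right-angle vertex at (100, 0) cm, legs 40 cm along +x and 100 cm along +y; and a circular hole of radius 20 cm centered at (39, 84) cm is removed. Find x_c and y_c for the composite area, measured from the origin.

Part | A | x̄ᵢ | ȳᵢ | A·x̄ᵢ | A·ȳᵢ
rectangular body | 18000.00 | 50.00 | 90.00 | 900000.00 | 1620000.00
semicircular top | 3926.99 | 50.00 | 201.22 | 196349.54 | 790191.68
triangular fin | 2000.00 | 113.33 | 33.33 | 226666.67 | 66666.67
hole | -1256.64 | 39.00 | 84.00 | -49008.85 | -105557.51
Σ | 22670.35 |  |  | 1274007.36 | 2371300.83
x_c = 1274007.36 / 22670.35 = 56.20 cm
y_c = 2371300.83 / 22670.35 = 104.60 cm

x_c = 56.20 cm, y_c = 104.60 cm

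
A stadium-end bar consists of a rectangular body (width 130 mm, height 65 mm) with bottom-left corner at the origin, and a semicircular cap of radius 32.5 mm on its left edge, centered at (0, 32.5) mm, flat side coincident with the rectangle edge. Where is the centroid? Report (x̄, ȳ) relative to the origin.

Part | A | x̄ᵢ | ȳᵢ | A·x̄ᵢ | A·ȳᵢ
rectangular body | 8450.00 | 65.00 | 32.50 | 549250.00 | 274625.00
semicircular end | 1659.15 | -13.79 | 32.50 | -22885.42 | 53922.49
Σ | 10109.15 |  |  | 526364.58 | 328547.49
x̄ = 526364.58 / 10109.15 = 52.07 mm
ȳ = 328547.49 / 10109.15 = 32.50 mm

x̄ = 52.07 mm, ȳ = 32.50 mm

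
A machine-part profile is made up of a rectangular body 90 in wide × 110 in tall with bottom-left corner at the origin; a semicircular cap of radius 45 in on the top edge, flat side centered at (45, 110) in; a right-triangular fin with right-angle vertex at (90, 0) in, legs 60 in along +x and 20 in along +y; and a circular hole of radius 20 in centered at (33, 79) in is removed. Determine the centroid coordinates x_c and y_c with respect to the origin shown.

x_c = 49.35 in, y_c = 69.21 in

rectangular body: A = 90 × 110 = 9900.00, centroid at (45.00, 55.00).
semicircular top: A = ½π·45² = 3180.86, centroid at (45.00, 129.10).
triangular fin: A = ½·60·20 = 600.00, centroid at (110.00, 6.67).
hole: A = −π·20² = -1256.64, centroid at (33.00, 79.00).
ΣA = 12424.23 in², ΣAx_c = 613169.79 in³, ΣAy_c = 859870.55 in³.
x_c = 613169.79/12424.23 = 49.35 in; y_c = 859870.55/12424.23 = 69.21 in.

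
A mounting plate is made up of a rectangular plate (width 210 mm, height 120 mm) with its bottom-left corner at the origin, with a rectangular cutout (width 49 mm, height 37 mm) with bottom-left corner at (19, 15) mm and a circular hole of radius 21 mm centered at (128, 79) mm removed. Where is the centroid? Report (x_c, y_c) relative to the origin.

x_c = 108.62 mm, y_c = 60.99 mm

plate: A = 210 × 120 = 25200.00, centroid at (105.00, 60.00).
hole 1: A = −(49 × 37) = -1813.00, centroid at (43.50, 33.50).
hole 2: A = −π·21² = -1385.44, centroid at (128.00, 79.00).
ΣA = 22001.56 mm², ΣAx_c = 2389797.88 mm³, ΣAy_c = 1341814.55 mm³.
x_c = 2389797.88/22001.56 = 108.62 mm; y_c = 1341814.55/22001.56 = 60.99 mm.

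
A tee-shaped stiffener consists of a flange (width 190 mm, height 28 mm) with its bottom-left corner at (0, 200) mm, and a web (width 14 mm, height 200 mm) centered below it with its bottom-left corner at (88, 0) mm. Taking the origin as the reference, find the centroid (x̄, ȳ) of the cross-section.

web: A = 14 × 200 = 2800.00, centroid at (95.00, 100.00).
flange: A = 190 × 28 = 5320.00, centroid at (95.00, 214.00).
ΣA = 8120.00 mm²
ΣAx̄ = (2800.00)(95.00) + (5320.00)(95.00) = 771400.00 mm³
ΣAȳ = (2800.00)(100.00) + (5320.00)(214.00) = 1418480.00 mm³
x̄ = 771400.00 / 8120.00 = 95.00 mm
ȳ = 1418480.00 / 8120.00 = 174.69 mm

x̄ = 95.00 mm, ȳ = 174.69 mm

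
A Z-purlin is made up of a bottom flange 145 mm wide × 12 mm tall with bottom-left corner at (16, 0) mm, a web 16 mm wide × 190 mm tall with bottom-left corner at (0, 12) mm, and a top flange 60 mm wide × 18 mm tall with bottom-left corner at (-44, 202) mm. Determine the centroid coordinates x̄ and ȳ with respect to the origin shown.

Part | A | x̄ᵢ | ȳᵢ | A·x̄ᵢ | A·ȳᵢ
bottom flange | 1740.00 | 88.50 | 6.00 | 153990.00 | 10440.00
web | 3040.00 | 8.00 | 107.00 | 24320.00 | 325280.00
top flange | 1080.00 | -14.00 | 211.00 | -15120.00 | 227880.00
Σ | 5860.00 |  |  | 163190.00 | 563600.00
x̄ = 163190.00 / 5860.00 = 27.85 mm
ȳ = 563600.00 / 5860.00 = 96.18 mm

x̄ = 27.85 mm, ȳ = 96.18 mm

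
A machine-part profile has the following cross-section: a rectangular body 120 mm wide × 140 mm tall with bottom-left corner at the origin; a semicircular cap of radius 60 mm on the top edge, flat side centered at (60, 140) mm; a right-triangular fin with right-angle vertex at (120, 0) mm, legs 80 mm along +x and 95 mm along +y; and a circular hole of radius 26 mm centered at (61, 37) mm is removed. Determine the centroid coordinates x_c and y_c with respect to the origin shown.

x_c = 73.56 mm, y_c = 89.24 mm

Part | A | x̄ᵢ | ȳᵢ | A·x̄ᵢ | A·ȳᵢ
rectangular body | 16800.00 | 60.00 | 70.00 | 1008000.00 | 1176000.00
semicircular top | 5654.87 | 60.00 | 165.46 | 339292.01 | 935681.35
triangular fin | 3800.00 | 146.67 | 31.67 | 557333.33 | 120333.33
hole | -2123.72 | 61.00 | 37.00 | -129546.71 | -78577.52
Σ | 24131.15 |  |  | 1775078.63 | 2153437.17
x_c = 1775078.63 / 24131.15 = 73.56 mm
y_c = 2153437.17 / 24131.15 = 89.24 mm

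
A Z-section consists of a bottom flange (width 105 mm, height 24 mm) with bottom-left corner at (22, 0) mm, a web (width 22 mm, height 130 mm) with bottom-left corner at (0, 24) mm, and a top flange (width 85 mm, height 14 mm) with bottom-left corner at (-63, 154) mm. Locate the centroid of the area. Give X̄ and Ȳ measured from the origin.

bottom flange: A = 105 × 24 = 2520.00, centroid at (74.50, 12.00).
web: A = 22 × 130 = 2860.00, centroid at (11.00, 89.00).
top flange: A = 85 × 14 = 1190.00, centroid at (-20.50, 161.00).
ΣA = 6570.00 mm²
ΣAX̄ = (2520.00)(74.50) + (2860.00)(11.00) + (1190.00)(-20.50) = 194805.00 mm³
ΣAȲ = (2520.00)(12.00) + (2860.00)(89.00) + (1190.00)(161.00) = 476370.00 mm³
X̄ = 194805.00 / 6570.00 = 29.65 mm
Ȳ = 476370.00 / 6570.00 = 72.51 mm

X̄ = 29.65 mm, Ȳ = 72.51 mm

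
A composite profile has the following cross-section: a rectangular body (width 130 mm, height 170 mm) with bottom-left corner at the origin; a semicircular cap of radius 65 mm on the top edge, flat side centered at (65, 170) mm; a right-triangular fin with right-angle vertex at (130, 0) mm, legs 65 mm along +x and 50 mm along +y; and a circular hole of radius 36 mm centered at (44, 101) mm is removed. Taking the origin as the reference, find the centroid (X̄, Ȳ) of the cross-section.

X̄ = 73.61 mm, Ȳ = 106.72 mm

rectangular body: A = 130 × 170 = 22100.00, centroid at (65.00, 85.00).
semicircular top: A = ½π·65² = 6636.61, centroid at (65.00, 197.59).
triangular fin: A = ½·65·50 = 1625.00, centroid at (151.67, 16.67).
hole: A = −π·36² = -4071.50, centroid at (44.00, 101.00).
ΣA = 26290.11 mm², ΣAX̄ = 1935192.10 mm³, ΣAȲ = 2805669.22 mm³.
X̄ = 1935192.10/26290.11 = 73.61 mm; Ȳ = 2805669.22/26290.11 = 106.72 mm.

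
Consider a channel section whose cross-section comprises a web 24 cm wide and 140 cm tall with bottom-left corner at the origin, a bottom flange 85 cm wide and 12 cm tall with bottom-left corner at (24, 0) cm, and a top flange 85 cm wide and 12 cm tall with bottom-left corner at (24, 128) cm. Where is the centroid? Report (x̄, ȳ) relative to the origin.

x̄ = 32.59 cm, ȳ = 70.00 cm

web: A = 24 × 140 = 3360.00, centroid at (12.00, 70.00).
bottom flange: A = 85 × 12 = 1020.00, centroid at (66.50, 6.00).
top flange: A = 85 × 12 = 1020.00, centroid at (66.50, 134.00).
ΣA = 5400.00 cm², ΣAx̄ = 175980.00 cm³, ΣAȳ = 378000.00 cm³.
x̄ = 175980.00/5400.00 = 32.59 cm; ȳ = 378000.00/5400.00 = 70.00 cm.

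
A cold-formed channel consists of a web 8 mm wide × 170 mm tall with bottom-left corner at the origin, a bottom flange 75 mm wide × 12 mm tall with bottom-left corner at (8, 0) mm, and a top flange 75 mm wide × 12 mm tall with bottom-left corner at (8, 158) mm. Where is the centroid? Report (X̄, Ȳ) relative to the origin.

X̄ = 27.64 mm, Ȳ = 85.00 mm

Part | A | x̄ᵢ | ȳᵢ | A·x̄ᵢ | A·ȳᵢ
web | 1360.00 | 4.00 | 85.00 | 5440.00 | 115600.00
bottom flange | 900.00 | 45.50 | 6.00 | 40950.00 | 5400.00
top flange | 900.00 | 45.50 | 164.00 | 40950.00 | 147600.00
Σ | 3160.00 |  |  | 87340.00 | 268600.00
X̄ = 87340.00 / 3160.00 = 27.64 mm
Ȳ = 268600.00 / 3160.00 = 85.00 mm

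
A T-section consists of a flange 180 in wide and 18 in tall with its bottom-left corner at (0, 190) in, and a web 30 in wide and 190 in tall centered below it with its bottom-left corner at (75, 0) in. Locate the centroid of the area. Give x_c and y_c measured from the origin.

web: A = 30 × 190 = 5700.00, centroid at (90.00, 95.00).
flange: A = 180 × 18 = 3240.00, centroid at (90.00, 199.00).
ΣA = 8940.00 in²
ΣAx_c = (5700.00)(90.00) + (3240.00)(90.00) = 804600.00 in³
ΣAy_c = (5700.00)(95.00) + (3240.00)(199.00) = 1186260.00 in³
x_c = 804600.00 / 8940.00 = 90.00 in
y_c = 1186260.00 / 8940.00 = 132.69 in

x_c = 90.00 in, y_c = 132.69 in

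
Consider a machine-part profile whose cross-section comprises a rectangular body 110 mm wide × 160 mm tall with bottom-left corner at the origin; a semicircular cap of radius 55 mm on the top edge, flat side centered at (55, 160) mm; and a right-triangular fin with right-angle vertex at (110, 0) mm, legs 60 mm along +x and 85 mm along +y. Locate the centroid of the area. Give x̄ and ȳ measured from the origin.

rectangular body: A = 110 × 160 = 17600.00, centroid at (55.00, 80.00).
semicircular top: A = ½π·55² = 4751.66, centroid at (55.00, 183.34).
triangular fin: A = ½·60·85 = 2550.00, centroid at (130.00, 28.33).
ΣA = 24901.66 mm²
ΣAx̄ = (17600.00)(55.00) + (4751.66)(55.00) + (2550.00)(130.00) = 1560841.24 mm³
ΣAȳ = (17600.00)(80.00) + (4751.66)(183.34) + (2550.00)(28.33) = 2351432.09 mm³
x̄ = 1560841.24 / 24901.66 = 62.68 mm
ȳ = 2351432.09 / 24901.66 = 94.43 mm

x̄ = 62.68 mm, ȳ = 94.43 mm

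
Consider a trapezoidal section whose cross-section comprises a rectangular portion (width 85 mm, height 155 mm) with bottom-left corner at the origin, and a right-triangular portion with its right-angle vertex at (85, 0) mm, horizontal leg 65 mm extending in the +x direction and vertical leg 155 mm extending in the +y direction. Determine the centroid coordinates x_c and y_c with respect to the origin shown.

rectangular portion: A = 85 × 155 = 13175.00, centroid at (42.50, 77.50).
triangular portion: A = ½·65·155 = 5037.50, centroid at (106.67, 51.67).
ΣA = 18212.50 mm², ΣAx_c = 1097270.83 mm³, ΣAy_c = 1281333.33 mm³.
x_c = 1097270.83/18212.50 = 60.25 mm; y_c = 1281333.33/18212.50 = 70.35 mm.

x_c = 60.25 mm, y_c = 70.35 mm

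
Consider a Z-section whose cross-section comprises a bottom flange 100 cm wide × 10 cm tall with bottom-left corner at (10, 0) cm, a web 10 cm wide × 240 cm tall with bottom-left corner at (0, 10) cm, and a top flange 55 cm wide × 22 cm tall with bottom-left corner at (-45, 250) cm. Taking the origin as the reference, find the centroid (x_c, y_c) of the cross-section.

bottom flange: A = 100 × 10 = 1000.00, centroid at (60.00, 5.00).
web: A = 10 × 240 = 2400.00, centroid at (5.00, 130.00).
top flange: A = 55 × 22 = 1210.00, centroid at (-17.50, 261.00).
ΣA = 4610.00 cm²
ΣAx_c = (1000.00)(60.00) + (2400.00)(5.00) + (1210.00)(-17.50) = 50825.00 cm³
ΣAy_c = (1000.00)(5.00) + (2400.00)(130.00) + (1210.00)(261.00) = 632810.00 cm³
x_c = 50825.00 / 4610.00 = 11.02 cm
y_c = 632810.00 / 4610.00 = 137.27 cm

x_c = 11.02 cm, y_c = 137.27 cm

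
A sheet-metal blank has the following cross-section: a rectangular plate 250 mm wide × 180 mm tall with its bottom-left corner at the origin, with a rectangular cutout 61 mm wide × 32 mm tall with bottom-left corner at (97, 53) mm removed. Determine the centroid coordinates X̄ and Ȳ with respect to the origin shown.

plate: A = 250 × 180 = 45000.00, centroid at (125.00, 90.00).
hole: A = −(61 × 32) = -1952.00, centroid at (127.50, 69.00).
ΣA = 43048.00 mm²
ΣAX̄ = (45000.00)(125.00) + (-1952.00)(127.50) = 5376120.00 mm³
ΣAȲ = (45000.00)(90.00) + (-1952.00)(69.00) = 3915312.00 mm³
X̄ = 5376120.00 / 43048.00 = 124.89 mm
Ȳ = 3915312.00 / 43048.00 = 90.95 mm

X̄ = 124.89 mm, Ȳ = 90.95 mm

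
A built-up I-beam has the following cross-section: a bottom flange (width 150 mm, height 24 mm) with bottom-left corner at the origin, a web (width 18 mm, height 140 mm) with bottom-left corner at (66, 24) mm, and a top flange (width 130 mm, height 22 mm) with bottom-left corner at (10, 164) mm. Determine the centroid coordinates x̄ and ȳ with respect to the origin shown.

bottom flange: A = 150 × 24 = 3600.00, centroid at (75.00, 12.00).
web: A = 18 × 140 = 2520.00, centroid at (75.00, 94.00).
top flange: A = 130 × 22 = 2860.00, centroid at (75.00, 175.00).
ΣA = 8980.00 mm², ΣAx̄ = 673500.00 mm³, ΣAȳ = 780580.00 mm³.
x̄ = 673500.00/8980.00 = 75.00 mm; ȳ = 780580.00/8980.00 = 86.92 mm.

x̄ = 75.00 mm, ȳ = 86.92 mm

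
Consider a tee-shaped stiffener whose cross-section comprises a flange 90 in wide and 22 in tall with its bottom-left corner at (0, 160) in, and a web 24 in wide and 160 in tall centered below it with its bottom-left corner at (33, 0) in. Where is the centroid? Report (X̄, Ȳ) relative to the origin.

X̄ = 45.00 in, Ȳ = 110.96 in

Part | A | x̄ᵢ | ȳᵢ | A·x̄ᵢ | A·ȳᵢ
web | 3840.00 | 45.00 | 80.00 | 172800.00 | 307200.00
flange | 1980.00 | 45.00 | 171.00 | 89100.00 | 338580.00
Σ | 5820.00 |  |  | 261900.00 | 645780.00
X̄ = 261900.00 / 5820.00 = 45.00 in
Ȳ = 645780.00 / 5820.00 = 110.96 in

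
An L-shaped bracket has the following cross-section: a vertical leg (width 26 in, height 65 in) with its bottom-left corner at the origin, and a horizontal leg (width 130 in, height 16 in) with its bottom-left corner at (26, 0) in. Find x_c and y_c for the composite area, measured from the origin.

vertical leg: A = 26 × 65 = 1690.00, centroid at (13.00, 32.50).
horizontal leg: A = 130 × 16 = 2080.00, centroid at (91.00, 8.00).
ΣA = 3770.00 in²
ΣAx_c = (1690.00)(13.00) + (2080.00)(91.00) = 211250.00 in³
ΣAy_c = (1690.00)(32.50) + (2080.00)(8.00) = 71565.00 in³
x_c = 211250.00 / 3770.00 = 56.03 in
y_c = 71565.00 / 3770.00 = 18.98 in

x_c = 56.03 in, y_c = 18.98 in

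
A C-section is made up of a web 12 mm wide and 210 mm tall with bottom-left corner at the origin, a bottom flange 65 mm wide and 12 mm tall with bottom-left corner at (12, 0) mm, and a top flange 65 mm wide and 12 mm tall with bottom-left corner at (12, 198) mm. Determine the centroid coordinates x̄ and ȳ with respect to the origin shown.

x̄ = 20.72 mm, ȳ = 105.00 mm

Part | A | x̄ᵢ | ȳᵢ | A·x̄ᵢ | A·ȳᵢ
web | 2520.00 | 6.00 | 105.00 | 15120.00 | 264600.00
bottom flange | 780.00 | 44.50 | 6.00 | 34710.00 | 4680.00
top flange | 780.00 | 44.50 | 204.00 | 34710.00 | 159120.00
Σ | 4080.00 |  |  | 84540.00 | 428400.00
x̄ = 84540.00 / 4080.00 = 20.72 mm
ȳ = 428400.00 / 4080.00 = 105.00 mm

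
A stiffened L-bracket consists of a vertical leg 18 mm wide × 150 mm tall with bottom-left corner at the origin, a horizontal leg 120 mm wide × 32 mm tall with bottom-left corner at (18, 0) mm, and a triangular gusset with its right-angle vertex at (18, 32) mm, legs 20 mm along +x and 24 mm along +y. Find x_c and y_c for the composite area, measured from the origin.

x_c = 48.63 mm, y_c = 40.35 mm

vertical leg: A = 18 × 150 = 2700.00, centroid at (9.00, 75.00).
horizontal leg: A = 120 × 32 = 3840.00, centroid at (78.00, 16.00).
gusset: A = ½·20·24 = 240.00, centroid at (24.67, 40.00).
ΣA = 6780.00 mm², ΣAx_c = 329740.00 mm³, ΣAy_c = 273540.00 mm³.
x_c = 329740.00/6780.00 = 48.63 mm; y_c = 273540.00/6780.00 = 40.35 mm.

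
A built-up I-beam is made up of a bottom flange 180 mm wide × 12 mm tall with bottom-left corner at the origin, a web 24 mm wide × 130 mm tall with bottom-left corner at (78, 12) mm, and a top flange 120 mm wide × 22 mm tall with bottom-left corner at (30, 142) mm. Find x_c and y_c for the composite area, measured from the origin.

x_c = 90.00 mm, y_c = 82.97 mm

bottom flange: A = 180 × 12 = 2160.00, centroid at (90.00, 6.00).
web: A = 24 × 130 = 3120.00, centroid at (90.00, 77.00).
top flange: A = 120 × 22 = 2640.00, centroid at (90.00, 153.00).
ΣA = 7920.00 mm², ΣAx_c = 712800.00 mm³, ΣAy_c = 657120.00 mm³.
x_c = 712800.00/7920.00 = 90.00 mm; y_c = 657120.00/7920.00 = 82.97 mm.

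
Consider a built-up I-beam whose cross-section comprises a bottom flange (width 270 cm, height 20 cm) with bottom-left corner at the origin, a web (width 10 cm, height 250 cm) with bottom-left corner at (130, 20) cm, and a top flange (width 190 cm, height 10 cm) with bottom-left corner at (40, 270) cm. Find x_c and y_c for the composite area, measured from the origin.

x_c = 135.00 cm, y_c = 95.82 cm

bottom flange: A = 270 × 20 = 5400.00, centroid at (135.00, 10.00).
web: A = 10 × 250 = 2500.00, centroid at (135.00, 145.00).
top flange: A = 190 × 10 = 1900.00, centroid at (135.00, 275.00).
ΣA = 9800.00 cm²
ΣAx_c = (5400.00)(135.00) + (2500.00)(135.00) + (1900.00)(135.00) = 1323000.00 cm³
ΣAy_c = (5400.00)(10.00) + (2500.00)(145.00) + (1900.00)(275.00) = 939000.00 cm³
x_c = 1323000.00 / 9800.00 = 135.00 cm
y_c = 939000.00 / 9800.00 = 95.82 cm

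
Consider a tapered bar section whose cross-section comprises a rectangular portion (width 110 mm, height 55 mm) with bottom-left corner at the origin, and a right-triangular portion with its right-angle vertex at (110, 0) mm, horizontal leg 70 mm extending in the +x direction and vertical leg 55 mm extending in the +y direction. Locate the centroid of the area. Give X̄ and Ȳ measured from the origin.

rectangular portion: A = 110 × 55 = 6050.00, centroid at (55.00, 27.50).
triangular portion: A = ½·70·55 = 1925.00, centroid at (133.33, 18.33).
ΣA = 7975.00 mm², ΣAX̄ = 589416.67 mm³, ΣAȲ = 201666.67 mm³.
X̄ = 589416.67/7975.00 = 73.91 mm; Ȳ = 201666.67/7975.00 = 25.29 mm.

X̄ = 73.91 mm, Ȳ = 25.29 mm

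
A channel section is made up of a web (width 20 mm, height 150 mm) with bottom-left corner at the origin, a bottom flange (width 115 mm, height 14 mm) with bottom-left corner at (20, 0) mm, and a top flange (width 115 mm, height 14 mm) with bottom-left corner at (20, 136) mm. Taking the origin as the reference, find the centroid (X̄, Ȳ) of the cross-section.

web: A = 20 × 150 = 3000.00, centroid at (10.00, 75.00).
bottom flange: A = 115 × 14 = 1610.00, centroid at (77.50, 7.00).
top flange: A = 115 × 14 = 1610.00, centroid at (77.50, 143.00).
ΣA = 6220.00 mm², ΣAX̄ = 279550.00 mm³, ΣAȲ = 466500.00 mm³.
X̄ = 279550.00/6220.00 = 44.94 mm; Ȳ = 466500.00/6220.00 = 75.00 mm.

X̄ = 44.94 mm, Ȳ = 75.00 mm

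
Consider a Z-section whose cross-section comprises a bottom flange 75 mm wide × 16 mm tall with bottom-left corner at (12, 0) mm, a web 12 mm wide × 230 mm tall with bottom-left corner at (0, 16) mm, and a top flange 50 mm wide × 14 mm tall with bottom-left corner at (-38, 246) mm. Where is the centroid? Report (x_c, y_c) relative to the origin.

Part | A | x̄ᵢ | ȳᵢ | A·x̄ᵢ | A·ȳᵢ
bottom flange | 1200.00 | 49.50 | 8.00 | 59400.00 | 9600.00
web | 2760.00 | 6.00 | 131.00 | 16560.00 | 361560.00
top flange | 700.00 | -13.00 | 253.00 | -9100.00 | 177100.00
Σ | 4660.00 |  |  | 66860.00 | 548260.00
x_c = 66860.00 / 4660.00 = 14.35 mm
y_c = 548260.00 / 4660.00 = 117.65 mm

x_c = 14.35 mm, y_c = 117.65 mm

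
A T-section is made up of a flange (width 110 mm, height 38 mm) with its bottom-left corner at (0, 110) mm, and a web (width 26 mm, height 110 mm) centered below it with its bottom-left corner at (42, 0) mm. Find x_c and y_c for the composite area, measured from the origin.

web: A = 26 × 110 = 2860.00, centroid at (55.00, 55.00).
flange: A = 110 × 38 = 4180.00, centroid at (55.00, 129.00).
ΣA = 7040.00 mm², ΣAx_c = 387200.00 mm³, ΣAy_c = 696520.00 mm³.
x_c = 387200.00/7040.00 = 55.00 mm; y_c = 696520.00/7040.00 = 98.94 mm.

x_c = 55.00 mm, y_c = 98.94 mm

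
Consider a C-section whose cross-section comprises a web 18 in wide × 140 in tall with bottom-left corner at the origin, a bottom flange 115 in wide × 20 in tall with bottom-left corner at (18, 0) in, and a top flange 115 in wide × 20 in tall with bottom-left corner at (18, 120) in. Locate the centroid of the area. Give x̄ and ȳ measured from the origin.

Part | A | x̄ᵢ | ȳᵢ | A·x̄ᵢ | A·ȳᵢ
web | 2520.00 | 9.00 | 70.00 | 22680.00 | 176400.00
bottom flange | 2300.00 | 75.50 | 10.00 | 173650.00 | 23000.00
top flange | 2300.00 | 75.50 | 130.00 | 173650.00 | 299000.00
Σ | 7120.00 |  |  | 369980.00 | 498400.00
x̄ = 369980.00 / 7120.00 = 51.96 in
ȳ = 498400.00 / 7120.00 = 70.00 in

x̄ = 51.96 in, ȳ = 70.00 in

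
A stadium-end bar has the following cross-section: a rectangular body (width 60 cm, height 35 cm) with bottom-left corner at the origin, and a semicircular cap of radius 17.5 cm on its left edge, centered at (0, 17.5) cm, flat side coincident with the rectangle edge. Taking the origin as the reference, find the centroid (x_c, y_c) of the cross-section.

x_c = 23.02 cm, y_c = 17.50 cm

Part | A | x̄ᵢ | ȳᵢ | A·x̄ᵢ | A·ȳᵢ
rectangular body | 2100.00 | 30.00 | 17.50 | 63000.00 | 36750.00
semicircular end | 481.06 | -7.43 | 17.50 | -3572.92 | 8418.49
Σ | 2581.06 |  |  | 59427.08 | 45168.49
x_c = 59427.08 / 2581.06 = 23.02 cm
y_c = 45168.49 / 2581.06 = 17.50 cm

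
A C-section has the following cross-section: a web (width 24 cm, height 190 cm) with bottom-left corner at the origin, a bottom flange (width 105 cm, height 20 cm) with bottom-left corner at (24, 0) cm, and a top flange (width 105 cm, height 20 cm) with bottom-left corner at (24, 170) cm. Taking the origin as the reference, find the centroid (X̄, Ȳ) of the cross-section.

X̄ = 42.92 cm, Ȳ = 95.00 cm

Part | A | x̄ᵢ | ȳᵢ | A·x̄ᵢ | A·ȳᵢ
web | 4560.00 | 12.00 | 95.00 | 54720.00 | 433200.00
bottom flange | 2100.00 | 76.50 | 10.00 | 160650.00 | 21000.00
top flange | 2100.00 | 76.50 | 180.00 | 160650.00 | 378000.00
Σ | 8760.00 |  |  | 376020.00 | 832200.00
X̄ = 376020.00 / 8760.00 = 42.92 cm
Ȳ = 832200.00 / 8760.00 = 95.00 cm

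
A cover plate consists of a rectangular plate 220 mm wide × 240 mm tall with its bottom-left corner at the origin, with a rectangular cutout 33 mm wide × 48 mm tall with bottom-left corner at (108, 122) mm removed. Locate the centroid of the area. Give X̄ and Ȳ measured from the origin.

X̄ = 109.55 mm, Ȳ = 119.20 mm

Part | A | x̄ᵢ | ȳᵢ | A·x̄ᵢ | A·ȳᵢ
plate | 52800.00 | 110.00 | 120.00 | 5808000.00 | 6336000.00
hole | -1584.00 | 124.50 | 146.00 | -197208.00 | -231264.00
Σ | 51216.00 |  |  | 5610792.00 | 6104736.00
X̄ = 5610792.00 / 51216.00 = 109.55 mm
Ȳ = 6104736.00 / 51216.00 = 119.20 mm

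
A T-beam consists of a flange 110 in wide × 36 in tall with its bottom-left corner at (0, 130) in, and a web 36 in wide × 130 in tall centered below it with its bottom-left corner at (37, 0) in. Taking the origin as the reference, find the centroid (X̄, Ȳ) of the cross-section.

X̄ = 55.00 in, Ȳ = 103.04 in

Part | A | x̄ᵢ | ȳᵢ | A·x̄ᵢ | A·ȳᵢ
web | 4680.00 | 55.00 | 65.00 | 257400.00 | 304200.00
flange | 3960.00 | 55.00 | 148.00 | 217800.00 | 586080.00
Σ | 8640.00 |  |  | 475200.00 | 890280.00
X̄ = 475200.00 / 8640.00 = 55.00 in
Ȳ = 890280.00 / 8640.00 = 103.04 in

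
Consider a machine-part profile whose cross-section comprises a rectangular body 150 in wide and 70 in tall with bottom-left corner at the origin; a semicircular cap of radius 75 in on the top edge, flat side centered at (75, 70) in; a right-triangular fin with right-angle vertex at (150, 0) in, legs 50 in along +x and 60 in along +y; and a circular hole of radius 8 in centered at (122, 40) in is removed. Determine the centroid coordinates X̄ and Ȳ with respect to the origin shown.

X̄ = 81.21 in, Ȳ = 62.48 in

rectangular body: A = 150 × 70 = 10500.00, centroid at (75.00, 35.00).
semicircular top: A = ½π·75² = 8835.73, centroid at (75.00, 101.83).
triangular fin: A = ½·50·60 = 1500.00, centroid at (166.67, 20.00).
hole: A = −π·8² = -201.06, centroid at (122.00, 40.00).
ΣA = 20634.67 in²
ΣAX̄ = (10500.00)(75.00) + (8835.73)(75.00) + (1500.00)(166.67) + (-201.06)(122.00) = 1675650.14 in³
ΣAȲ = (10500.00)(35.00) + (8835.73)(101.83) + (1500.00)(20.00) + (-201.06)(40.00) = 1289208.58 in³
X̄ = 1675650.14 / 20634.67 = 81.21 in
Ȳ = 1289208.58 / 20634.67 = 62.48 in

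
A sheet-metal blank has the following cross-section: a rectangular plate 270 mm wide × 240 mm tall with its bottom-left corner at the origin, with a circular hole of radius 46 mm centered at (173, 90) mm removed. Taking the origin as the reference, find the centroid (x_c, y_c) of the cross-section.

x_c = 130.66 mm, y_c = 123.43 mm

plate: A = 270 × 240 = 64800.00, centroid at (135.00, 120.00).
hole: A = −π·46² = -6647.61, centroid at (173.00, 90.00).
ΣA = 58152.39 mm²
ΣAx_c = (64800.00)(135.00) + (-6647.61)(173.00) = 7597963.46 mm³
ΣAy_c = (64800.00)(120.00) + (-6647.61)(90.00) = 7177715.10 mm³
x_c = 7597963.46 / 58152.39 = 130.66 mm
y_c = 7177715.10 / 58152.39 = 123.43 mm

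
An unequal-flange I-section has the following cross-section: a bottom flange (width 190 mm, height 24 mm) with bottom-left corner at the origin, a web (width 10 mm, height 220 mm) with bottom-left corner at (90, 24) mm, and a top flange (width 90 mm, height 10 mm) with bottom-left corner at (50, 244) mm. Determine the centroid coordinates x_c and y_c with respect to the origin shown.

x_c = 95.00 mm, y_c = 74.89 mm

Part | A | x̄ᵢ | ȳᵢ | A·x̄ᵢ | A·ȳᵢ
bottom flange | 4560.00 | 95.00 | 12.00 | 433200.00 | 54720.00
web | 2200.00 | 95.00 | 134.00 | 209000.00 | 294800.00
top flange | 900.00 | 95.00 | 249.00 | 85500.00 | 224100.00
Σ | 7660.00 |  |  | 727700.00 | 573620.00
x_c = 727700.00 / 7660.00 = 95.00 mm
y_c = 573620.00 / 7660.00 = 74.89 mm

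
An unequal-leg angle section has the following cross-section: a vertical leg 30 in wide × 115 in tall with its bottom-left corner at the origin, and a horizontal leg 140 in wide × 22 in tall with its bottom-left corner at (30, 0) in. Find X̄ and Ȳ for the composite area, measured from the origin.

X̄ = 55.09 in, Ȳ = 35.57 in

Part | A | x̄ᵢ | ȳᵢ | A·x̄ᵢ | A·ȳᵢ
vertical leg | 3450.00 | 15.00 | 57.50 | 51750.00 | 198375.00
horizontal leg | 3080.00 | 100.00 | 11.00 | 308000.00 | 33880.00
Σ | 6530.00 |  |  | 359750.00 | 232255.00
X̄ = 359750.00 / 6530.00 = 55.09 in
Ȳ = 232255.00 / 6530.00 = 35.57 in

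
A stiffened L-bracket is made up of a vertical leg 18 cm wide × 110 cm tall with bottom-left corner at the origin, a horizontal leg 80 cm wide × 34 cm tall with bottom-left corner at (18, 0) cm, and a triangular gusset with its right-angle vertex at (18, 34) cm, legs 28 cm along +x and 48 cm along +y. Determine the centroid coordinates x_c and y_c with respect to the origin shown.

vertical leg: A = 18 × 110 = 1980.00, centroid at (9.00, 55.00).
horizontal leg: A = 80 × 34 = 2720.00, centroid at (58.00, 17.00).
gusset: A = ½·28·48 = 672.00, centroid at (27.33, 50.00).
ΣA = 5372.00 cm²
ΣAx_c = (1980.00)(9.00) + (2720.00)(58.00) + (672.00)(27.33) = 193948.00 cm³
ΣAy_c = (1980.00)(55.00) + (2720.00)(17.00) + (672.00)(50.00) = 188740.00 cm³
x_c = 193948.00 / 5372.00 = 36.10 cm
y_c = 188740.00 / 5372.00 = 35.13 cm

x_c = 36.10 cm, y_c = 35.13 cm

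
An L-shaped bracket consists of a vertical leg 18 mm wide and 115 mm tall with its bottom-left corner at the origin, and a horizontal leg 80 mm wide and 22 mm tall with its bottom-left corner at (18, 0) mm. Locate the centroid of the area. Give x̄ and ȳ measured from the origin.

x̄ = 31.52 mm, ȳ = 36.13 mm

Part | A | x̄ᵢ | ȳᵢ | A·x̄ᵢ | A·ȳᵢ
vertical leg | 2070.00 | 9.00 | 57.50 | 18630.00 | 119025.00
horizontal leg | 1760.00 | 58.00 | 11.00 | 102080.00 | 19360.00
Σ | 3830.00 |  |  | 120710.00 | 138385.00
x̄ = 120710.00 / 3830.00 = 31.52 mm
ȳ = 138385.00 / 3830.00 = 36.13 mm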